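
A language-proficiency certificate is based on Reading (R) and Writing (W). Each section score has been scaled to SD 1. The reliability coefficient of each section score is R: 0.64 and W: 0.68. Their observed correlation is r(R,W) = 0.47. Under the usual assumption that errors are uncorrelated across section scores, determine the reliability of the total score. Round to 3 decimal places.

0.769

Var(R+W) = 2 + 2·[0.47] = 2 + 0.94 = 2.94.
With uncorrelated errors the cross-covariances are all true-score covariance, so they carry over unchanged; only the diagonal terms shrink to ρᵢσᵢ².
True-score variance = [0.64 + 0.68] + 0.94 = 1.32 + 0.94 = 2.26.
Reliability = 2.26 / 2.94 = 0.769.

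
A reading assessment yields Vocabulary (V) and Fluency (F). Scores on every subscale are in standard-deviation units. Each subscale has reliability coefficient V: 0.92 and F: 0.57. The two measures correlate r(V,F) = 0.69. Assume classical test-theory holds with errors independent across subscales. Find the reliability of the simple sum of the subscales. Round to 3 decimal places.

Var(V+F) = 2 + 2·[0.69] = 2 + 1.38 = 3.38.
With uncorrelated errors the cross-covariances are all true-score covariance, so they carry over unchanged; only the diagonal terms shrink to ρᵢσᵢ².
True-score variance = [0.92 + 0.57] + 1.38 = 1.49 + 1.38 = 2.87.
Reliability = 2.87 / 3.38 = 0.849.

0.849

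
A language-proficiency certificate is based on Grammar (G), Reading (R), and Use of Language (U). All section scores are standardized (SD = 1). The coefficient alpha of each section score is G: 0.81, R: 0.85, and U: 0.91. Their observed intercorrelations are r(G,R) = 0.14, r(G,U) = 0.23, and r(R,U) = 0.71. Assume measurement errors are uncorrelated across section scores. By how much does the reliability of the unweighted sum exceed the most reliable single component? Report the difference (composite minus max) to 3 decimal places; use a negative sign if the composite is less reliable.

Var(sum) = 3 + 2.16 = 5.16; true-score variance = 2.57 + 2.16 = 4.73; composite reliability = 0.9167.
Max component reliability = 0.9100.
Difference = 0.9167 − 0.9100 = 0.007.

0.007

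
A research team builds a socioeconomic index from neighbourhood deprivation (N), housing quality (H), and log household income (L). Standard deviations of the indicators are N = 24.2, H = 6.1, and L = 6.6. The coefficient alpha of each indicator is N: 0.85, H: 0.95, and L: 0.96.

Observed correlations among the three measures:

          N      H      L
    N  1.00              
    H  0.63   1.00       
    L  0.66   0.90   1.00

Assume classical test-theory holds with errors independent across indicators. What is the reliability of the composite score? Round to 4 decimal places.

Var(N+H+L) = 24.2² + 6.1² + 6.6² + 2·[24.2·6.1·0.63 + 24.2·6.6·0.66 + 6.1·6.6·0.90] = 666.41 + 469.3 = 1135.71.
With uncorrelated errors the cross-covariances are all true-score covariance, so they carry over unchanged; only the diagonal terms shrink to ρᵢσᵢ².
True-score variance = [24.2²·0.85 + 6.1²·0.95 + 6.6²·0.96] + 469.3 = 574.961 + 469.3 = 1044.26.
Reliability = 1044.26 / 1135.71 = 0.9195.

0.9195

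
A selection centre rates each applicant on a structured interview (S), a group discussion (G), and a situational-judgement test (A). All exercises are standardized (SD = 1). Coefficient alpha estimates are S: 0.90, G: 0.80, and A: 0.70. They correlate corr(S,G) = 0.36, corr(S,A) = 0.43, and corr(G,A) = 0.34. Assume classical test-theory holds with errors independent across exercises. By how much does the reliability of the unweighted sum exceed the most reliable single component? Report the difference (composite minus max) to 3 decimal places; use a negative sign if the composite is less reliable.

Var(sum) = 3 + 2.26 = 5.26; true-score variance = 2.4 + 2.26 = 4.66; composite reliability = 0.8859.
Max component reliability = 0.9000.
Difference = 0.8859 − 0.9000 = -0.014.

-0.014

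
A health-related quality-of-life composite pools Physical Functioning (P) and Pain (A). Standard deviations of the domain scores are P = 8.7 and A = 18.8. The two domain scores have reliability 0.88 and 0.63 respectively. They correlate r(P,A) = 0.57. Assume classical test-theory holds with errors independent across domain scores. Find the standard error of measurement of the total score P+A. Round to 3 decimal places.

Var(total) = 429.13 + 186.458 = 615.588.
True-score variance = 289.274 + 186.458 = 475.733, so reliability = 0.7728.
Error variance = 615.588 − 475.733 = 139.856; SEM = √139.856 = 11.826.

11.826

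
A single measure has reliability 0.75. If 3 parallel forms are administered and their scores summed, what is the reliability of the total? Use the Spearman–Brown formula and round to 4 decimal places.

ρ_k = kρ / (1 + (k−1)ρ) = 3·0.75 / (1 + 2·0.75) = 2.250 / 2.500 = 0.9000.

0.9000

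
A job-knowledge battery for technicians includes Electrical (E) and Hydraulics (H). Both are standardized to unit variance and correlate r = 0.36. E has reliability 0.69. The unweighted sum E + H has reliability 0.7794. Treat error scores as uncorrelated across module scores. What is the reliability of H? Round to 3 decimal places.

0.710

Var(E+H) = 2 + 2·0.36 = 2.720.
True-score variance = ρ_E + ρ_H + 2·0.36, so 0.7794 = (0.69 + ρ_H + 0.72) / 2.720.
ρ_H = 0.7794·2.720 − 0.69 − 0.72 = 0.710.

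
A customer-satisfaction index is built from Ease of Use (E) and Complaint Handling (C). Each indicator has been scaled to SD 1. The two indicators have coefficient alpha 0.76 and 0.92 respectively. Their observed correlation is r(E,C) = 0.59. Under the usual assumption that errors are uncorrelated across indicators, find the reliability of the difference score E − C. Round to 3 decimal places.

0.610

Var(E−C) = 1 + 1 − 2·0.59 = 2 − 1.18 = 0.82.
With uncorrelated errors the cross-covariances are all true-score covariance, so they carry over unchanged; only the diagonal terms shrink to ρᵢσᵢ².
True-score variance = [0.76 + 0.92] − 1.18 = 1.68 − 1.18 = 0.5.
Reliability = 0.5 / 0.82 = 0.610.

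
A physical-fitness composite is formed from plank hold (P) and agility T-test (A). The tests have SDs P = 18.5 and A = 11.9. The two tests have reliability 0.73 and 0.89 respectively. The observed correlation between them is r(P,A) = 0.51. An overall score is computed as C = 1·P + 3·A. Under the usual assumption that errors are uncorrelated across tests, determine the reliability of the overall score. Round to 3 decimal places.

Var(C) = 18.5² + 3²·11.9² + 2·[3·18.5·11.9·0.51] = 1616.74 + 673.659 = 2290.4.
Under uncorrelated errors the observed covariances equal the true-score covariances, so only the own-variance terms attenuate.
True-score variance = [18.5²·0.73 + 3²·11.9²·0.89] + 673.659 = 1384.14 + 673.659 = 2057.8.
Reliability = 2057.8 / 2290.4 = 0.898.

0.898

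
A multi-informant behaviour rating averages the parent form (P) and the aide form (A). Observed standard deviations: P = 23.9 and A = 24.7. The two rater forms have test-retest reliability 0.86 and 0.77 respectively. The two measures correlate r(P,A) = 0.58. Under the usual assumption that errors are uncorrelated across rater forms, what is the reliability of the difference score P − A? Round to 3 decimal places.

0.556

Var(P−A) = 23.9² + 24.7² − 2·23.9·24.7·0.58 = 1181.3 − 684.783 = 496.517.
With uncorrelated errors the cross-covariances are all true-score covariance, so they carry over unchanged; only the diagonal terms shrink to ρᵢσᵢ².
True-score variance = [23.9²·0.86 + 24.7²·0.77] − 684.783 = 961.01 − 684.783 = 276.227.
Reliability = 276.227 / 496.517 = 0.556.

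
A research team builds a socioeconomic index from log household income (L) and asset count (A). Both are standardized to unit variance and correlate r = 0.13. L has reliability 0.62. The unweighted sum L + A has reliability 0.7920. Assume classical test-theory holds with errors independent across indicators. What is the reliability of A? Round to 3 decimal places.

0.910

Var(L+A) = 2 + 2·0.13 = 2.260.
True-score variance = ρ_L + ρ_A + 2·0.13, so 0.7920 = (0.62 + ρ_A + 0.26) / 2.260.
ρ_A = 0.7920·2.260 − 0.62 − 0.26 = 0.910.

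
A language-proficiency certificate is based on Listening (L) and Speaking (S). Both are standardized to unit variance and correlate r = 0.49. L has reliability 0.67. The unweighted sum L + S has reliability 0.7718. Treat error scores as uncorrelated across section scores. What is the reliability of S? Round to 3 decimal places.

0.650

Var(L+S) = 2 + 2·0.49 = 2.980.
True-score variance = ρ_L + ρ_S + 2·0.49, so 0.7718 = (0.67 + ρ_S + 0.98) / 2.980.
ρ_S = 0.7718·2.980 − 0.67 − 0.98 = 0.650.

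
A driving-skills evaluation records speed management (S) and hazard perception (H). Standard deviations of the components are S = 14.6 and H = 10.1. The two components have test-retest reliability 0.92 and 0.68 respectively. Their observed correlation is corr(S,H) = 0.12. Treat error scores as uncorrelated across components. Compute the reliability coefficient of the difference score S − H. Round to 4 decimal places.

Var(S−H) = 14.6² + 10.1² − 2·14.6·10.1·0.12 = 315.17 − 35.3904 = 279.78.
Because errors are independent across components, Cov(Tᵢ,Tⱼ) = Cov(Xᵢ,Xⱼ); the off-diagonal part of the true-score variance is the same as above.
True-score variance = [14.6²·0.92 + 10.1²·0.68] − 35.3904 = 265.474 − 35.3904 = 230.084.
Reliability = 230.084 / 279.78 = 0.8224.

0.8224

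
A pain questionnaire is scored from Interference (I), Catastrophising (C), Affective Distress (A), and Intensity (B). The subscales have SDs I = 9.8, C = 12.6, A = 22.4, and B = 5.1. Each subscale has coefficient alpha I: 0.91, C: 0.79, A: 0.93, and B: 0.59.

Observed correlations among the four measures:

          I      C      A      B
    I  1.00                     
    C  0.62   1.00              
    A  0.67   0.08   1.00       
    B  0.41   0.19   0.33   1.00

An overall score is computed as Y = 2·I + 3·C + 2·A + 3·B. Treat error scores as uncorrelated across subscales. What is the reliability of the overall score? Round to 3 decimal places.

0.922

Var(Y) = 2²·9.8² + 3²·12.6² + 2²·22.4² + 3²·5.1² + 2·[6·9.8·12.6·0.62 + 4·9.8·22.4·0.67 + 6·9.8·5.1·0.41 + 6·12.6·22.4·0.08 + 9·12.6·5.1·0.19 + 6·22.4·5.1·0.33] = 4054.13 + 3284.33 = 7338.46.
With uncorrelated errors the cross-covariances are all true-score covariance, so they carry over unchanged; only the diagonal terms shrink to ρᵢσᵢ².
True-score variance = [2²·9.8²·0.91 + 3²·12.6²·0.79 + 2²·22.4²·0.93 + 3²·5.1²·0.59] + 3284.33 = 3483.03 + 3284.33 = 6767.36.
Reliability = 6767.36 / 7338.46 = 0.922.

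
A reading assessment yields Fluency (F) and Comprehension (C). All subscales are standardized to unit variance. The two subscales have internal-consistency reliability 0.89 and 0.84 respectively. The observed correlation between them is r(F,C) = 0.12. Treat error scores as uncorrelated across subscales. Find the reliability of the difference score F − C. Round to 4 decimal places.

Var(F−C) = 1 + 1 − 2·0.12 = 2 − 0.24 = 1.76.
With uncorrelated errors the cross-covariances are all true-score covariance, so they carry over unchanged; only the diagonal terms shrink to ρᵢσᵢ².
True-score variance = [0.89 + 0.84] − 0.24 = 1.73 − 0.24 = 1.49.
Reliability = 1.49 / 1.76 = 0.8466.

0.8466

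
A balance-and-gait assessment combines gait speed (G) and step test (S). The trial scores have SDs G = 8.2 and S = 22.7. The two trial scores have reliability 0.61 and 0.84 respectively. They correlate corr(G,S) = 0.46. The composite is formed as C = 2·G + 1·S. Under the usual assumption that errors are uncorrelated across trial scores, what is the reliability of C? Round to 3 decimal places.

0.834

Var(C) = 2²·8.2² + 22.7² + 2·[2·8.2·22.7·0.46] = 784.25 + 342.498 = 1126.75.
With uncorrelated errors the cross-covariances are all true-score covariance, so they carry over unchanged; only the diagonal terms shrink to ρᵢσᵢ².
True-score variance = [2²·8.2²·0.61 + 22.7²·0.84] + 342.498 = 596.909 + 342.498 = 939.407.
Reliability = 939.407 / 1126.75 = 0.834.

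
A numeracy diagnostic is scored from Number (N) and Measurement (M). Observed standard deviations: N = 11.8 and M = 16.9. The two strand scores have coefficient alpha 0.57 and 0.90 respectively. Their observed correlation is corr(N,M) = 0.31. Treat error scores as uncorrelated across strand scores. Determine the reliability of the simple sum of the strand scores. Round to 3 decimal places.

0.839

Var(N+M) = 11.8² + 16.9² + 2·[11.8·16.9·0.31] = 424.85 + 123.64 = 548.49.
With uncorrelated errors the cross-covariances are all true-score covariance, so they carry over unchanged; only the diagonal terms shrink to ρᵢσᵢ².
True-score variance = [11.8²·0.57 + 16.9²·0.90] + 123.64 = 336.416 + 123.64 = 460.056.
Reliability = 460.056 / 548.49 = 0.839.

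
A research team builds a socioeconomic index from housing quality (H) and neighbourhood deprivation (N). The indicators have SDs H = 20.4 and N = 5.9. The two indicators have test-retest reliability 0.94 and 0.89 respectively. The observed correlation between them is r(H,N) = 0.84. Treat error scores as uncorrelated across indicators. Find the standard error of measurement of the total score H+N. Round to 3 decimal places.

5.366

Var(total) = 450.97 + 202.205 = 653.175.
True-score variance = 422.171 + 202.205 = 624.376, so reliability = 0.9559.
Error variance = 653.175 − 624.376 = 28.7987; SEM = √28.7987 = 5.366.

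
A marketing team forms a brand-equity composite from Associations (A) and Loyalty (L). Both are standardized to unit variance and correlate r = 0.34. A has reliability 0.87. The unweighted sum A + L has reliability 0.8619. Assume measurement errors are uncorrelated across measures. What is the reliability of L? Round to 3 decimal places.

0.760

Var(A+L) = 2 + 2·0.34 = 2.680.
True-score variance = ρ_A + ρ_L + 2·0.34, so 0.8619 = (0.87 + ρ_L + 0.68) / 2.680.
ρ_L = 0.8619·2.680 − 0.87 − 0.68 = 0.760.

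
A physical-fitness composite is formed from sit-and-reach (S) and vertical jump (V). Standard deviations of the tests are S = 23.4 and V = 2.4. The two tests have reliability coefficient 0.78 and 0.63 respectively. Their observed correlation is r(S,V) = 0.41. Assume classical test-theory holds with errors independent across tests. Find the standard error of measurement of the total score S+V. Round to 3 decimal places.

11.072

Var(total) = 553.32 + 46.0512 = 599.371.
True-score variance = 430.726 + 46.0512 = 476.777, so reliability = 0.7955.
Error variance = 599.371 − 476.777 = 122.594; SEM = √122.594 = 11.072.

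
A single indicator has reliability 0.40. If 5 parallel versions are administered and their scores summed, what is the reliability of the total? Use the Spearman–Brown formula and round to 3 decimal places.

0.769

ρ_k = kρ / (1 + (k−1)ρ) = 5·0.40 / (1 + 4·0.40) = 2.000 / 2.600 = 0.769.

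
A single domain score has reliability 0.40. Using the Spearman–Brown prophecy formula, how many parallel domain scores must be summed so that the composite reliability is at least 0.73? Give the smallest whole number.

k ≥ ρ*(1−ρ₁)/(ρ₁(1−ρ*)) = 0.73·0.60 / (0.40·0.27) = 4.056.
Smallest integer k = 5.

5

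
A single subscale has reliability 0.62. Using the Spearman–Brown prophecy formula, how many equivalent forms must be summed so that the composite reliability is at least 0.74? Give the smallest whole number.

k ≥ ρ*(1−ρ₁)/(ρ₁(1−ρ*)) = 0.74·0.38 / (0.62·0.26) = 1.744.
Smallest integer k = 2.

2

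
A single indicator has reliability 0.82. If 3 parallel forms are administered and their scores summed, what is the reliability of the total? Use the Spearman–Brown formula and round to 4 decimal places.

ρ_k = kρ / (1 + (k−1)ρ) = 3·0.82 / (1 + 2·0.82) = 2.460 / 2.640 = 0.9318.

0.9318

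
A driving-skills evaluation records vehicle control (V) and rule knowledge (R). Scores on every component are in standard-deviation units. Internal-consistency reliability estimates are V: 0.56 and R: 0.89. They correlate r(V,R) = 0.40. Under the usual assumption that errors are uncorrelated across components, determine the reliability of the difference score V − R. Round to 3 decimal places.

Var(V−R) = 1 + 1 − 2·0.40 = 2 − 0.8 = 1.2.
With uncorrelated errors the cross-covariances are all true-score covariance, so they carry over unchanged; only the diagonal terms shrink to ρᵢσᵢ².
True-score variance = [0.56 + 0.89] − 0.8 = 1.45 − 0.8 = 0.65.
Reliability = 0.65 / 1.2 = 0.542.

0.542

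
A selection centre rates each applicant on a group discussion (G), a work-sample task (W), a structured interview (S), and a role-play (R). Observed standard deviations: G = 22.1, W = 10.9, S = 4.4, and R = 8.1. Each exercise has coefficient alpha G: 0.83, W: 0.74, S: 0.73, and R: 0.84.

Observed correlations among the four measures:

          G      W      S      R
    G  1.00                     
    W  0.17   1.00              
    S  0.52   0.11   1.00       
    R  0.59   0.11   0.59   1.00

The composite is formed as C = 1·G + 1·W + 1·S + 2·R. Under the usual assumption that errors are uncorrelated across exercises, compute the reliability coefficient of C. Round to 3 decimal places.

Var(C) = 22.1² + 10.9² + 4.4² + 2²·8.1² + 2·[22.1·10.9·0.17 + 22.1·4.4·0.52 + 2·22.1·8.1·0.59 + 10.9·4.4·0.11 + 2·10.9·8.1·0.11 + 2·4.4·8.1·0.59] = 889.02 + 739.005 = 1628.03.
Because errors are independent across components, Cov(Tᵢ,Tⱼ) = Cov(Xᵢ,Xⱼ); the off-diagonal part of the true-score variance is the same as above.
True-score variance = [22.1²·0.83 + 10.9²·0.74 + 4.4²·0.73 + 2²·8.1²·0.84] + 739.005 = 727.882 + 739.005 = 1466.89.
Reliability = 1466.89 / 1628.03 = 0.901.

0.901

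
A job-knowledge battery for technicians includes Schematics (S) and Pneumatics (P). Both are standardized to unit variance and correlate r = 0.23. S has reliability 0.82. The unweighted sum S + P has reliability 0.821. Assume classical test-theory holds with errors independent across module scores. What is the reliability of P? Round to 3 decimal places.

Var(S+P) = 2 + 2·0.23 = 2.460.
True-score variance = ρ_S + ρ_P + 2·0.23, so 0.821 = (0.82 + ρ_P + 0.46) / 2.460.
ρ_P = 0.821·2.460 − 0.82 − 0.46 = 0.740.

0.740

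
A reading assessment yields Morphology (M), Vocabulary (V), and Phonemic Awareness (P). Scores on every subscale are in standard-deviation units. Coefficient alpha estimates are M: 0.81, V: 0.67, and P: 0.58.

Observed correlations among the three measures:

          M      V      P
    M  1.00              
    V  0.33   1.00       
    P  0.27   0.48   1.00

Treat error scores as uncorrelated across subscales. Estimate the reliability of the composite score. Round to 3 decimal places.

0.818

Var(M+V+P) = 3 + 2·[0.33 + 0.27 + 0.48] = 3 + 2.16 = 5.16.
Under uncorrelated errors the observed covariances equal the true-score covariances, so only the own-variance terms attenuate.
True-score variance = [0.81 + 0.67 + 0.58] + 2.16 = 2.06 + 2.16 = 4.22.
Reliability = 4.22 / 5.16 = 0.818.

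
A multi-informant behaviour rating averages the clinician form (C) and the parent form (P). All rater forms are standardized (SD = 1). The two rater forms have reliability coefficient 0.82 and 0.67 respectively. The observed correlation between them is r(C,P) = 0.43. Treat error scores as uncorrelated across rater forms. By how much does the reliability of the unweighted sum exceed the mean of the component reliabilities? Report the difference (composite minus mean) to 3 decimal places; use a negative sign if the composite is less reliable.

Var(sum) = 2 + 0.86 = 2.86; true-score variance = 1.49 + 0.86 = 2.35; composite reliability = 0.8217.
Mean component reliability = 0.7450.
Difference = 0.8217 − 0.7450 = 0.077.

0.077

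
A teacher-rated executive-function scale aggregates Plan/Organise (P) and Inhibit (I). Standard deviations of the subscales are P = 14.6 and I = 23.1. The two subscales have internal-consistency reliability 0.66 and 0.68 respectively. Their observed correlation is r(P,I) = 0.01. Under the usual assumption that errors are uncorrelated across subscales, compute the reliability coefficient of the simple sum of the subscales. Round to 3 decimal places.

0.677

Var(P+I) = 14.6² + 23.1² + 2·[14.6·23.1·0.01] = 746.77 + 6.7452 = 753.515.
With uncorrelated errors the cross-covariances are all true-score covariance, so they carry over unchanged; only the diagonal terms shrink to ρᵢσᵢ².
True-score variance = [14.6²·0.66 + 23.1²·0.68] + 6.7452 = 503.54 + 6.7452 = 510.286.
Reliability = 510.286 / 753.515 = 0.677.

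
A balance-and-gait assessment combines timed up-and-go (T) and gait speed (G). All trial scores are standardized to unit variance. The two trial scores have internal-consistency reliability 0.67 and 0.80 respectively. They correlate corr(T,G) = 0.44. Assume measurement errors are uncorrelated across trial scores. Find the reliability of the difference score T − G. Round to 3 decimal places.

Var(T−G) = 1 + 1 − 2·0.44 = 2 − 0.88 = 1.12.
Because errors are independent across components, Cov(Tᵢ,Tⱼ) = Cov(Xᵢ,Xⱼ); the off-diagonal part of the true-score variance is the same as above.
True-score variance = [0.67 + 0.80] − 0.88 = 1.47 − 0.88 = 0.59.
Reliability = 0.59 / 1.12 = 0.527.

0.527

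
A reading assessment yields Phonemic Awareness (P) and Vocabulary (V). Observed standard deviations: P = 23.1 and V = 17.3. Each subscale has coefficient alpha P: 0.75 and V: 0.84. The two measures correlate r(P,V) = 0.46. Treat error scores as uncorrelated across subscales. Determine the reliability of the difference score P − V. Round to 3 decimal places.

0.610

Var(P−V) = 23.1² + 17.3² − 2·23.1·17.3·0.46 = 832.9 − 367.66 = 465.24.
Under uncorrelated errors the observed covariances equal the true-score covariances, so only the own-variance terms attenuate.
True-score variance = [23.1²·0.75 + 17.3²·0.84] − 367.66 = 651.611 − 367.66 = 283.951.
Reliability = 283.951 / 465.24 = 0.610.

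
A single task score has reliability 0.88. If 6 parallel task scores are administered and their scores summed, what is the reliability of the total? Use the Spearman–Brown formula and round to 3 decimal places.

ρ_k = kρ / (1 + (k−1)ρ) = 6·0.88 / (1 + 5·0.88) = 5.280 / 5.400 = 0.978.

0.978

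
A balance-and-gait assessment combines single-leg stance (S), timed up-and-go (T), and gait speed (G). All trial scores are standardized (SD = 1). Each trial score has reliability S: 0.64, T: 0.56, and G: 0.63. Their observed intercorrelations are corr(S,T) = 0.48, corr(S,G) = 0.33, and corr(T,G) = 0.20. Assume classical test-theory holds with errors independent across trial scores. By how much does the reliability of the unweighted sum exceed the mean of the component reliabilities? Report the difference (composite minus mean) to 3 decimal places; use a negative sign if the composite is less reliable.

Var(sum) = 3 + 2.02 = 5.02; true-score variance = 1.83 + 2.02 = 3.85; composite reliability = 0.7669.
Mean component reliability = 0.6100.
Difference = 0.7669 − 0.6100 = 0.157.

0.157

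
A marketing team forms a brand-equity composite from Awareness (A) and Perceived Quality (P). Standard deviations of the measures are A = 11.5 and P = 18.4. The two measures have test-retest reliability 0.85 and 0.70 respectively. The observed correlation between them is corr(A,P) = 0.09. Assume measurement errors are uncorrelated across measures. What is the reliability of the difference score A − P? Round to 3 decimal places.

0.719

Var(A−P) = 11.5² + 18.4² − 2·11.5·18.4·0.09 = 470.81 − 38.088 = 432.722.
Because errors are independent across components, Cov(Tᵢ,Tⱼ) = Cov(Xᵢ,Xⱼ); the off-diagonal part of the true-score variance is the same as above.
True-score variance = [11.5²·0.85 + 18.4²·0.70] − 38.088 = 349.404 − 38.088 = 311.316.
Reliability = 311.316 / 432.722 = 0.719.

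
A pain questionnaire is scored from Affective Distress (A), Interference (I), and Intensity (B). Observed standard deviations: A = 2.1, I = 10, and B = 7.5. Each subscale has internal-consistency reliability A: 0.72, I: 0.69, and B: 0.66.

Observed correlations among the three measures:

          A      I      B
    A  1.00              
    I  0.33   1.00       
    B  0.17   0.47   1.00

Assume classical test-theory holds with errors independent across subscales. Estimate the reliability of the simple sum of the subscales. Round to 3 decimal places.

Var(A+I+B) = 2.1² + 10² + 7.5² + 2·[2.1·10·0.33 + 2.1·7.5·0.17 + 10·7.5·0.47] = 160.66 + 89.715 = 250.375.
With uncorrelated errors the cross-covariances are all true-score covariance, so they carry over unchanged; only the diagonal terms shrink to ρᵢσᵢ².
True-score variance = [2.1²·0.72 + 10²·0.69 + 7.5²·0.66] + 89.715 = 109.3 + 89.715 = 199.015.
Reliability = 199.015 / 250.375 = 0.795.

0.795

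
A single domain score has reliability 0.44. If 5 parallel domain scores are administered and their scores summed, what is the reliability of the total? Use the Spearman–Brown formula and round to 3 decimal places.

ρ_k = kρ / (1 + (k−1)ρ) = 5·0.44 / (1 + 4·0.44) = 2.200 / 2.760 = 0.797.

0.797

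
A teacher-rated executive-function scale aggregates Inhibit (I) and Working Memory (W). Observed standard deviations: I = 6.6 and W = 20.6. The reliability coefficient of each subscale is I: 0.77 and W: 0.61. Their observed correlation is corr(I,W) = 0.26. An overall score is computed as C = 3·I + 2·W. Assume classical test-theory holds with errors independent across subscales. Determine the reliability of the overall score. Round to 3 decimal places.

0.701

Var(C) = 3²·6.6² + 2²·20.6² + 2·[6·6.6·20.6·0.26] = 2089.48 + 424.195 = 2513.68.
Under uncorrelated errors the observed covariances equal the true-score covariances, so only the own-variance terms attenuate.
True-score variance = [3²·6.6²·0.77 + 2²·20.6²·0.61] + 424.195 = 1337.31 + 424.195 = 1761.5.
Reliability = 1761.5 / 2513.68 = 0.701.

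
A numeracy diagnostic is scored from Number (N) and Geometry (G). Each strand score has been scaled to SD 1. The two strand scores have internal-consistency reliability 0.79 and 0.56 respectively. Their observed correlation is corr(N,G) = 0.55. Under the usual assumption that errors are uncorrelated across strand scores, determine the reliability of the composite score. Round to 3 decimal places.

0.790

Var(N+G) = 2 + 2·[0.55] = 2 + 1.1 = 3.1.
Because errors are independent across components, Cov(Tᵢ,Tⱼ) = Cov(Xᵢ,Xⱼ); the off-diagonal part of the true-score variance is the same as above.
True-score variance = [0.79 + 0.56] + 1.1 = 1.35 + 1.1 = 2.45.
Reliability = 2.45 / 3.1 = 0.790.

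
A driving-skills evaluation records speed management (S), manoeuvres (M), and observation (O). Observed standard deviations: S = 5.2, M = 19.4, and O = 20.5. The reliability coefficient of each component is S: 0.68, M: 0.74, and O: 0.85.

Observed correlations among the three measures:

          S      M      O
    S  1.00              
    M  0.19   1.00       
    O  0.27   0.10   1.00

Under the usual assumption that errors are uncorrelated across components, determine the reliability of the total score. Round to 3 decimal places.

0.830

Var(S+M+O) = 5.2² + 19.4² + 20.5² + 2·[5.2·19.4·0.19 + 5.2·20.5·0.27 + 19.4·20.5·0.10] = 823.65 + 175.438 = 999.088.
With uncorrelated errors the cross-covariances are all true-score covariance, so they carry over unchanged; only the diagonal terms shrink to ρᵢσᵢ².
True-score variance = [5.2²·0.68 + 19.4²·0.74 + 20.5²·0.85] + 175.438 = 654.106 + 175.438 = 829.544.
Reliability = 829.544 / 999.088 = 0.830.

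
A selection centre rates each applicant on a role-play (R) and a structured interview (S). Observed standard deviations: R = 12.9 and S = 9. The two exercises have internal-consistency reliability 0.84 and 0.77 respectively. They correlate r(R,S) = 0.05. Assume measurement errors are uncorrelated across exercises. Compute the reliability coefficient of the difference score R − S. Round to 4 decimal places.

0.8081

Var(R−S) = 12.9² + 9² − 2·12.9·9·0.05 = 247.41 − 11.61 = 235.8.
Because errors are independent across components, Cov(Tᵢ,Tⱼ) = Cov(Xᵢ,Xⱼ); the off-diagonal part of the true-score variance is the same as above.
True-score variance = [12.9²·0.84 + 9²·0.77] − 11.61 = 202.154 − 11.61 = 190.544.
Reliability = 190.544 / 235.8 = 0.8081.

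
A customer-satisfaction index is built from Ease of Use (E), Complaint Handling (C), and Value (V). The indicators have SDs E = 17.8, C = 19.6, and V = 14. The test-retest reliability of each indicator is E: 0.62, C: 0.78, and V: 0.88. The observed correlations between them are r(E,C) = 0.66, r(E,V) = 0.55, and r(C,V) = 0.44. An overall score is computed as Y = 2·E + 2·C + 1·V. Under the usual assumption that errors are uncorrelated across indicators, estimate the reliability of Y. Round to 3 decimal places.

0.856

Var(Y) = 2²·17.8² + 2²·19.6² + 14² + 2·[4·17.8·19.6·0.66 + 2·17.8·14·0.55 + 2·19.6·14·0.44] = 3000 + 2873.27 = 5873.27.
Under uncorrelated errors the observed covariances equal the true-score covariances, so only the own-variance terms attenuate.
True-score variance = [2²·17.8²·0.62 + 2²·19.6²·0.78 + 14²·0.88] + 2873.27 = 2156.82 + 2873.27 = 5030.09.
Reliability = 5030.09 / 5873.27 = 0.856.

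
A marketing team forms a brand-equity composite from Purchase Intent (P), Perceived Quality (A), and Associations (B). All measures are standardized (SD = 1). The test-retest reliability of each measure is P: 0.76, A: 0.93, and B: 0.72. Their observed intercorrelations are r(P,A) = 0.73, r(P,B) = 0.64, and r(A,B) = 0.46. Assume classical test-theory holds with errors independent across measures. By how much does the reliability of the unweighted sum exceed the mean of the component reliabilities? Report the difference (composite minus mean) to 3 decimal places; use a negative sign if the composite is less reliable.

Var(sum) = 3 + 3.66 = 6.66; true-score variance = 2.41 + 3.66 = 6.07; composite reliability = 0.9114.
Mean component reliability = 0.8033.
Difference = 0.9114 − 0.8033 = 0.108.

0.108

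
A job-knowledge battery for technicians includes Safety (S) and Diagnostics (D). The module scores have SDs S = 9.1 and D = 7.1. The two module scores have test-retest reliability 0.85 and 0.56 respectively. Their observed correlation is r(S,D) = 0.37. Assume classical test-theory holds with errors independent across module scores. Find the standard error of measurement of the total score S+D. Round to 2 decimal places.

5.88

Var(total) = 133.22 + 47.8114 = 181.031.
True-score variance = 98.6181 + 47.8114 = 146.429, so reliability = 0.8089.
Error variance = 181.031 − 146.429 = 34.6019; SEM = √34.6019 = 5.88.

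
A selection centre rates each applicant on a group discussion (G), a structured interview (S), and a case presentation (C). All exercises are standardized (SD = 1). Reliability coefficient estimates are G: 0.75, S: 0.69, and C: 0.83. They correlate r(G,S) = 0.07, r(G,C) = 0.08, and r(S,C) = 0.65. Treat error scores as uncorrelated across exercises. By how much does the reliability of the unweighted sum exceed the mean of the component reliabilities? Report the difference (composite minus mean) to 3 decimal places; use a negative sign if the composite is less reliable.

0.085

Var(sum) = 3 + 1.6 = 4.6; true-score variance = 2.27 + 1.6 = 3.87; composite reliability = 0.8413.
Mean component reliability = 0.7567.
Difference = 0.8413 − 0.7567 = 0.085.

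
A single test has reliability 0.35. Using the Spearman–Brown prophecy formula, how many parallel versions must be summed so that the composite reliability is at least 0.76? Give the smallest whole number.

k ≥ ρ*(1−ρ₁)/(ρ₁(1−ρ*)) = 0.76·0.65 / (0.35·0.24) = 5.881.
Smallest integer k = 6.

6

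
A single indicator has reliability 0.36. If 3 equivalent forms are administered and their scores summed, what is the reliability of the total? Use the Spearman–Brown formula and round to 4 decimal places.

ρ_k = kρ / (1 + (k−1)ρ) = 3·0.36 / (1 + 2·0.36) = 1.080 / 1.720 = 0.6279.

0.6279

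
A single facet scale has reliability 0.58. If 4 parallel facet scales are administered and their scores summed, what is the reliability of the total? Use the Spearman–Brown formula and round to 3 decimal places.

0.847

ρ_k = kρ / (1 + (k−1)ρ) = 4·0.58 / (1 + 3·0.58) = 2.320 / 2.740 = 0.847.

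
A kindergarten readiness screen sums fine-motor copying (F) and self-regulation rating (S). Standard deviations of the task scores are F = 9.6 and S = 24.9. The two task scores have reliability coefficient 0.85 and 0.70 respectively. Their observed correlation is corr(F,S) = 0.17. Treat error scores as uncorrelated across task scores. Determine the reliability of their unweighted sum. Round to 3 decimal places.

Var(F+S) = 9.6² + 24.9² + 2·[9.6·24.9·0.17] = 712.17 + 81.2736 = 793.444.
Because errors are independent across components, Cov(Tᵢ,Tⱼ) = Cov(Xᵢ,Xⱼ); the off-diagonal part of the true-score variance is the same as above.
True-score variance = [9.6²·0.85 + 24.9²·0.70] + 81.2736 = 512.343 + 81.2736 = 593.617.
Reliability = 593.617 / 793.444 = 0.748.

0.748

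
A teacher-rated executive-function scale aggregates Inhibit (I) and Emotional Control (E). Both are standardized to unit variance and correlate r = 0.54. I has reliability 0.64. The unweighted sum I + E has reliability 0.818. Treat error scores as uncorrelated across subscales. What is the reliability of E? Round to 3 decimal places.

0.799

Var(I+E) = 2 + 2·0.54 = 3.080.
True-score variance = ρ_I + ρ_E + 2·0.54, so 0.818 = (0.64 + ρ_E + 1.08) / 3.080.
ρ_E = 0.818·3.080 − 0.64 − 1.08 = 0.799.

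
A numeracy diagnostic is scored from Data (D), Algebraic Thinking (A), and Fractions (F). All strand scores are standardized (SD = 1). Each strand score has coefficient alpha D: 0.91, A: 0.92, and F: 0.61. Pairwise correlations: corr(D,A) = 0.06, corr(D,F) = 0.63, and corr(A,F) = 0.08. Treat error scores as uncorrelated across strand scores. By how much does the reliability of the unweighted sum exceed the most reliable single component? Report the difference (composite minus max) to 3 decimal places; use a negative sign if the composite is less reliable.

-0.043

Var(sum) = 3 + 1.54 = 4.54; true-score variance = 2.44 + 1.54 = 3.98; composite reliability = 0.8767.
Max component reliability = 0.9200.
Difference = 0.8767 − 0.9200 = -0.043.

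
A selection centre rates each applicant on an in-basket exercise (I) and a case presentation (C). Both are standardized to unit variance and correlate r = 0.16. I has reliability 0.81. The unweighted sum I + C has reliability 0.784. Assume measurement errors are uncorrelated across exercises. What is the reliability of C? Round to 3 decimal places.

Var(I+C) = 2 + 2·0.16 = 2.320.
True-score variance = ρ_I + ρ_C + 2·0.16, so 0.784 = (0.81 + ρ_C + 0.32) / 2.320.
ρ_C = 0.784·2.320 − 0.81 − 0.32 = 0.689.

0.689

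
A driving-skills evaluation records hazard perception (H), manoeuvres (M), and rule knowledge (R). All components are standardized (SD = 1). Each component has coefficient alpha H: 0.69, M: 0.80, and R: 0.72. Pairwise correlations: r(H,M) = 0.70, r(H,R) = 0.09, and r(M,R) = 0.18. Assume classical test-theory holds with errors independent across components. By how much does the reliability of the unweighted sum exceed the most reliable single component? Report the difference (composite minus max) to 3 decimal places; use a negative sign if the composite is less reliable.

0.040

Var(sum) = 3 + 1.94 = 4.94; true-score variance = 2.21 + 1.94 = 4.15; composite reliability = 0.8401.
Max component reliability = 0.8000.
Difference = 0.8401 − 0.8000 = 0.040.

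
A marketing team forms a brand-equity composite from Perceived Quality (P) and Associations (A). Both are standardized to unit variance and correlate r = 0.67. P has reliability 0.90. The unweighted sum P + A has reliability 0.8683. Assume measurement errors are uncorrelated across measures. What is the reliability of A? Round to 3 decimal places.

Var(P+A) = 2 + 2·0.67 = 3.340.
True-score variance = ρ_P + ρ_A + 2·0.67, so 0.8683 = (0.90 + ρ_A + 1.34) / 3.340.
ρ_A = 0.8683·3.340 − 0.90 − 1.34 = 0.660.

0.660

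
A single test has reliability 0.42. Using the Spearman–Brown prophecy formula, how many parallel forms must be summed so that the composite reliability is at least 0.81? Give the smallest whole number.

6

k ≥ ρ*(1−ρ₁)/(ρ₁(1−ρ*)) = 0.81·0.58 / (0.42·0.19) = 5.887.
Smallest integer k = 6.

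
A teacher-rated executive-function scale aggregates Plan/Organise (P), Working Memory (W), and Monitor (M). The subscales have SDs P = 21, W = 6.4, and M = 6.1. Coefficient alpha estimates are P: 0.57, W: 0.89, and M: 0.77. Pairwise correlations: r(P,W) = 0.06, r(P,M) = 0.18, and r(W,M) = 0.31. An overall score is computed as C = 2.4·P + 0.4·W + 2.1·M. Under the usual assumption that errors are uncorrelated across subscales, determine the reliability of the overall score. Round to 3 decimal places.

Var(C) = 2.4²·21² + 0.4²·6.4² + 2.1²·6.1² + 2·[0.96·21·6.4·0.06 + 5.04·21·6.1·0.18 + 0.84·6.4·6.1·0.31] = 2710.81 + 268.24 = 2979.05.
Because errors are independent across components, Cov(Tᵢ,Tⱼ) = Cov(Xᵢ,Xⱼ); the off-diagonal part of the true-score variance is the same as above.
True-score variance = [2.4²·21²·0.57 + 0.4²·6.4²·0.89 + 2.1²·6.1²·0.77] + 268.24 = 1580.08 + 268.24 = 1848.32.
Reliability = 1848.32 / 2979.05 = 0.620.

0.620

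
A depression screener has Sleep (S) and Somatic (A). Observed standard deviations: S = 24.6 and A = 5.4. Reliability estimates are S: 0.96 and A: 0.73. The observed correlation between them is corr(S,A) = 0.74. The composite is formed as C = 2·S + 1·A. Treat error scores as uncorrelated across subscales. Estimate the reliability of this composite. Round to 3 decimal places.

Var(C) = 2²·24.6² + 5.4² + 2·[2·24.6·5.4·0.74] = 2449.8 + 393.206 = 2843.01.
Because errors are independent across components, Cov(Tᵢ,Tⱼ) = Cov(Xᵢ,Xⱼ); the off-diagonal part of the true-score variance is the same as above.
True-score variance = [2²·24.6²·0.96 + 5.4²·0.73] + 393.206 = 2345.1 + 393.206 = 2738.31.
Reliability = 2738.31 / 2843.01 = 0.963.

0.963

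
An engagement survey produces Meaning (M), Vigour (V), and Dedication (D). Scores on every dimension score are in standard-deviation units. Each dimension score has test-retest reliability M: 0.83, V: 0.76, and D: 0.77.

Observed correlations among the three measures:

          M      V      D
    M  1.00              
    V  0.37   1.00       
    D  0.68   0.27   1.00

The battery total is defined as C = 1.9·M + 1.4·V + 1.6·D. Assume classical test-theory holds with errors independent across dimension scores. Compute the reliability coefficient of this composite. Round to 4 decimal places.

0.8917

Var(C) = 1.9² + 1.4² + 1.6² + 2·[2.66·0.37 + 3.04·0.68 + 2.24·0.27] = 8.13 + 7.3124 = 15.4424.
Because errors are independent across components, Cov(Tᵢ,Tⱼ) = Cov(Xᵢ,Xⱼ); the off-diagonal part of the true-score variance is the same as above.
True-score variance = [1.9²·0.83 + 1.4²·0.76 + 1.6²·0.77] + 7.3124 = 6.4571 + 7.3124 = 13.7695.
Reliability = 13.7695 / 15.4424 = 0.8917.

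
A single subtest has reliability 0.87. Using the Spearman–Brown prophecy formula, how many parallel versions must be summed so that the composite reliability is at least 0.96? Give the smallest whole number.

k ≥ ρ*(1−ρ₁)/(ρ₁(1−ρ*)) = 0.96·0.13 / (0.87·0.04) = 3.586.
Smallest integer k = 4.

4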